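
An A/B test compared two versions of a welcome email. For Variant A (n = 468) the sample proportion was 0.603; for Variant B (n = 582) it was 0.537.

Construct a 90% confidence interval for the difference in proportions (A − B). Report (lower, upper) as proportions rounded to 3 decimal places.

(0.016, 0.116)

The two standard errors are √(0.6030×0.3970/468) = 0.02262 and √(0.5370×0.4630/582) = 0.02067.
Because the samples are independent, SE_diff = √(0.02262² + 0.02067²) = 0.03064.
Using z* = 1.645 for 90%, ME = 1.645 × 0.03064 = 0.05040.
p̂₁ − p̂₂ = 0.0660; interval 0.0660 ± 0.05040 gives (0.016, 0.116).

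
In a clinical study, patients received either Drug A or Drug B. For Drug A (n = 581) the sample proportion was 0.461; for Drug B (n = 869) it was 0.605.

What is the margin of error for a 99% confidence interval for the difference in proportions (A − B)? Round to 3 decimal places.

The two standard errors are √(0.4610×0.5390/581) = 0.02068 and √(0.6050×0.3950/869) = 0.01658.
Because the samples are independent, SE_diff = √(0.02068² + 0.01658²) = 0.02651.
Using z* = 2.576 for 99%, ME = 2.576 × 0.02651 = 0.06829.

0.068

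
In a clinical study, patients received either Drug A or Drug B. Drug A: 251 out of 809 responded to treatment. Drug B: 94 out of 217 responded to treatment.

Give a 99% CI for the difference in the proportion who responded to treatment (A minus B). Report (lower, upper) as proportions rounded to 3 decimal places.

(-0.219, -0.027)

Sample proportions: 251/809 = 0.3103, 94/217 = 0.4332.
Each SE is √(p̂(1−p̂)/n): √(0.3103·0.6897/809) = 0.01626 and √(0.4332·0.5668/217) = 0.03364.
SE(p̂₁ − p̂₂) = √(SE₁² + SE₂²) = √(0.0002643876 + 0.0011316496) = 0.03736, since the two samples are independent.
At 99% confidence z* = 2.576; margin = 2.576 × 0.03736 = 0.09624.
The difference is 0.3103 − 0.4332 = -0.1229, so the interval is -0.1229 ± 0.09624 = (-0.219, -0.027).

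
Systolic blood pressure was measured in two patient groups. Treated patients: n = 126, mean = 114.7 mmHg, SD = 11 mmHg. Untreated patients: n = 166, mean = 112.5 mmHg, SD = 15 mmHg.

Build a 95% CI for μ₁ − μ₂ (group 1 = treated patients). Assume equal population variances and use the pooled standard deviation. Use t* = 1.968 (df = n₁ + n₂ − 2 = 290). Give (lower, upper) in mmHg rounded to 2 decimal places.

Pooled variance s_p² = [125·11² + 165·15²] / (126+166−2) = 180.1724, so s_p = 13.4228.
SE_diff = s_p·√(1/n₁ + 1/n₂) = 13.4228·√(1/126 + 1/166) = 1.5860.
t* = 1.968; margin = 1.968 × 1.5860 = 3.1212.
Difference = 114.7 − 112.5 = 2.2000.
2.2000 ± 3.1212 → (-0.92, 5.32).

(-0.92, 5.32)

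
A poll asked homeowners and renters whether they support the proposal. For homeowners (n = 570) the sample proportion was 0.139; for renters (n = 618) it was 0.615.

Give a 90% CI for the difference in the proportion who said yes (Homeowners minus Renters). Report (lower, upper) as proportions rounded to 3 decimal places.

(-0.516, -0.436)

Each SE is √(p̂(1−p̂)/n): √(0.1390·0.8610/570) = 0.01449 and √(0.6150·0.3850/618) = 0.01957.
SE(p̂₁ − p̂₂) = √(SE₁² + SE₂²) = √(0.0002099601 + 0.0003829849) = 0.02435, since the two samples are independent.
At 90% confidence z* = 1.645; margin = 1.645 × 0.02435 = 0.04006.
The difference is 0.1390 − 0.6150 = -0.4760, so the interval is -0.4760 ± 0.04006 = (-0.516, -0.436).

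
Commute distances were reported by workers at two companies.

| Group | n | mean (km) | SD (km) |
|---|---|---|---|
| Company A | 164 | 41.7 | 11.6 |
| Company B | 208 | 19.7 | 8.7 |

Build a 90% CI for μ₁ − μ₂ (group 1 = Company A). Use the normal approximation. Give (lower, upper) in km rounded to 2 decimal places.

(20.21, 23.79)

SE₁ = s₁/√n₁ = 11.6/√164 = 0.9058; SE₂ = 8.7/√208 = 0.6032.
Independent samples, unequal variances: SE_diff = √(SE₁² + SE₂²) = √(0.82047364 + 0.36385024) = 1.0883.
z* = 1.645, so margin of error = 1.645 × 1.0883 = 1.7903.
Difference in means = 41.7 − 19.7 = 22.0000.
22.0000 ± 1.7903 → (20.21, 23.79).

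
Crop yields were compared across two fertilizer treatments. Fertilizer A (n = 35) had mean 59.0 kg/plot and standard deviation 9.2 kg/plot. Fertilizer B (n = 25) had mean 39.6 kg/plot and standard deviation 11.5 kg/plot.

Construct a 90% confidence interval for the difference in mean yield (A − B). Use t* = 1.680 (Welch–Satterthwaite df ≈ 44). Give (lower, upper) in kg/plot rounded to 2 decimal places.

Per-group SEs: s₁/√n₁ = 9.2/√35 = 1.5551, s₂/√n₂ = 11.5/√25 = 2.3000.
Unpooled SE of the difference: √(2.41833601 + 5.29) = 2.7764.
Margin of error = t* · SE = 1.680 × 2.7764 = 4.6644.
x̄₁ − x̄₂ = 59.0 − 39.6 = 19.4000.
CI: 19.4000 ± 4.6644 = (14.74, 24.06).

(14.74, 24.06)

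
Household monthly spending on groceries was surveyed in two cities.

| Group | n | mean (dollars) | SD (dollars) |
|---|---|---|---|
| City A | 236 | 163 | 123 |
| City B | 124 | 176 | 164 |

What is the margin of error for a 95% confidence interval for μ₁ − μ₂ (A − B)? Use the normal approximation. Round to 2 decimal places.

32.86

Standard errors of each mean: 123/√236 = 8.0066 and 164/√124 = 14.7276.
SE(x̄₁ − x̄₂) = √(8.0066² + 14.7276²) = 16.7633 for independent samples with unequal variances.
With z* = 1.960, the margin is 1.960 × 16.7633 = 32.8561.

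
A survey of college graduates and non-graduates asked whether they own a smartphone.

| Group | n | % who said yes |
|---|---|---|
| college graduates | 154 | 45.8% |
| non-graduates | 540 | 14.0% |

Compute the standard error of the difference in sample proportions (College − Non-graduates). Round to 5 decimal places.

0.04284

SE₁ = √(p̂₁(1−p̂₁)/n₁) = √(0.4580·0.5420/154) = 0.04015; SE₂ = √(0.1400·0.8600/540) = 0.01493.
Independent samples: SE of the difference = √(SE₁² + SE₂²) = √(0.0016120225 + 0.0002229049) = 0.04284.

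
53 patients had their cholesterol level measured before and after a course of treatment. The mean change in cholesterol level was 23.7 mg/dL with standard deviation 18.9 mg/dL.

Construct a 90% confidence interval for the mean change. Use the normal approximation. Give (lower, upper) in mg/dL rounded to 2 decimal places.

This is a matched-pairs design, so SE = s_d/√n = 18.9/√53 = 2.5961.
Margin = 1.645 × 2.5961 = 4.2706; the interval is 23.7 ± 4.2706 = (19.43, 27.97).

(19.43, 27.97)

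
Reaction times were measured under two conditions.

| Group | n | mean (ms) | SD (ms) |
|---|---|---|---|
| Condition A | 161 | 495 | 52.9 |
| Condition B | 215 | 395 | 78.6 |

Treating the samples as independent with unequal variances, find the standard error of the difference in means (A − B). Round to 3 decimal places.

Per-group SEs: s₁/√n₁ = 52.9/√161 = 4.1691, s₂/√n₂ = 78.6/√215 = 5.3605.
Unpooled SE of the difference: √(17.38139481 + 28.73496025) = 6.7909.

6.791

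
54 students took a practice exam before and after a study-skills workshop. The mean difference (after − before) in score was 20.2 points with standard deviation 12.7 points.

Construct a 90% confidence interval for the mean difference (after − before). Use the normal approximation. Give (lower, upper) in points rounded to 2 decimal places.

This is a matched-pairs design, so SE = s_d/√n = 12.7/√54 = 1.7283.
Margin = 1.645 × 1.7283 = 2.8431; the interval is 20.2 ± 2.8431 = (17.36, 23.04).

(17.36, 23.04)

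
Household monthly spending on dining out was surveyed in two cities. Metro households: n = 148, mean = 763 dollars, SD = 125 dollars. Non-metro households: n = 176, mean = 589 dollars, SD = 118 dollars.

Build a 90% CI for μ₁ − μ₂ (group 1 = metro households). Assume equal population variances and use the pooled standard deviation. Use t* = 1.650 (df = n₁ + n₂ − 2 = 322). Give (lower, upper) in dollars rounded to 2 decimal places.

Pooled variance s_p² = [147·125² + 175·118²] / (148+176−2) = 14700.5435, so s_p = 121.2458.
SE_diff = s_p·√(1/n₁ + 1/n₂) = 121.2458·√(1/148 + 1/176) = 13.5223.
t* = 1.650; margin = 1.650 × 13.5223 = 22.3118.
Difference = 763 − 589 = 174.0000.
174.0000 ± 22.3118 → (151.69, 196.31).

(151.69, 196.31)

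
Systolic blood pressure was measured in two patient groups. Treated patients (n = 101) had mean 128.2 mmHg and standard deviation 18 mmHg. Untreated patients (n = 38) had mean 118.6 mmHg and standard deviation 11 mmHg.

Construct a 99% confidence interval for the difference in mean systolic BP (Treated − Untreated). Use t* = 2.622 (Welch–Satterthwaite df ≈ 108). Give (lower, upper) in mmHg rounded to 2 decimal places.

(2.97, 16.23)

Standard errors of each mean: 18/√101 = 1.7911 and 11/√38 = 1.7844.
SE(x̄₁ − x̄₂) = √(1.7911² + 1.7844²) = 2.5283 for independent samples with unequal variances.
With t* = 2.622, the margin is 2.622 × 2.5283 = 6.6292.
x̄₁ − x̄₂ = 128.2 − 118.6 = 9.6000; the interval is 9.6000 ± 6.6292 = (2.97, 16.23).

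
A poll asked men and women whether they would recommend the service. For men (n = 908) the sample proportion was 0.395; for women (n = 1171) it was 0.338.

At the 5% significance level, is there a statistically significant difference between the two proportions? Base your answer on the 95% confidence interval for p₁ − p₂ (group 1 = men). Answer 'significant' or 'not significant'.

significant

SE₁ = √(p̂₁(1−p̂₁)/n₁) = √(0.3950·0.6050/908) = 0.01622; SE₂ = √(0.3380·0.6620/1171) = 0.01382.
Independent samples: SE of the difference = √(SE₁² + SE₂²) = √(0.0002630884 + 0.0001909924) = 0.02131.
z* for 95% confidence is 1.960, so the margin of error is 1.960 × 0.02131 = 0.04177.
Point estimate p̂₁ − p̂₂ = 0.3950 − 0.3380 = 0.0570.
0.0570 ± 0.04177 → (0.01523, 0.09877).
The interval (0.01523, 0.09877) does not contain 0, so the difference is significant.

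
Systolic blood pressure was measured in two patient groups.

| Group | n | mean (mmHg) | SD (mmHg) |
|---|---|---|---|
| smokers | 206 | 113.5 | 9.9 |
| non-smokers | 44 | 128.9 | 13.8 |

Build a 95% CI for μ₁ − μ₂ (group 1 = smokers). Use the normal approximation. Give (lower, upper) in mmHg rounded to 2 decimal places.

Standard errors of each mean: 9.9/√206 = 0.6898 and 13.8/√44 = 2.0804.
SE(x̄₁ − x̄₂) = √(0.6898² + 2.0804²) = 2.1918 for independent samples with unequal variances.
With z* = 1.960, the margin is 1.960 × 2.1918 = 4.2959.
x̄₁ − x̄₂ = 113.5 − 128.9 = -15.4000; the interval is -15.4000 ± 4.2959 = (-19.70, -11.10).

(-19.70, -11.10)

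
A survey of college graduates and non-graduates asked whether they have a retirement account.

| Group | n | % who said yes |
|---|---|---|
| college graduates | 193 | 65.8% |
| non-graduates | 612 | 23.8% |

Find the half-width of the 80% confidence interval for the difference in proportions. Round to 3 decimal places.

The two standard errors are √(0.6580×0.3420/193) = 0.03415 and √(0.2380×0.7620/612) = 0.01721.
Because the samples are independent, SE_diff = √(0.03415² + 0.01721²) = 0.03824.
Using z* = 1.282 for 80%, ME = 1.282 × 0.03824 = 0.04902.

0.049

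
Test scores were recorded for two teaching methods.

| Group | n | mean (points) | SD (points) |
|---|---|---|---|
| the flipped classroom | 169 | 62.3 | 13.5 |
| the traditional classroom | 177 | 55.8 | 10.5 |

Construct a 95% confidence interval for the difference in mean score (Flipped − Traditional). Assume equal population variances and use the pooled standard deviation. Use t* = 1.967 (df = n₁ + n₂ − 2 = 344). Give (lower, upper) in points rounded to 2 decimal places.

(3.95, 9.05)

Pooled variance s_p² = [168·13.5² + 176·10.5²] / (169+177−2) = 145.4128, so s_p = 12.0587.
SE_diff = s_p·√(1/n₁ + 1/n₂) = 12.0587·√(1/169 + 1/177) = 1.2969.
t* = 1.967; margin = 1.967 × 1.2969 = 2.5510.
Difference = 62.3 − 55.8 = 6.5000.
6.5000 ± 2.5510 → (3.95, 9.05).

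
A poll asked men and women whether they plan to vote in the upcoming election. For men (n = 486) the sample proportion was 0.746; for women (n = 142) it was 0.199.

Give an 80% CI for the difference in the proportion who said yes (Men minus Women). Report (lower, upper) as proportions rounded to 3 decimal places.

(0.497, 0.597)

SE₁ = √(p̂₁(1−p̂₁)/n₁) = √(0.7460·0.2540/486) = 0.01975; SE₂ = √(0.1990·0.8010/142) = 0.03350.
Independent samples: SE of the difference = √(SE₁² + SE₂²) = √(0.0003900625 + 0.00112225) = 0.03889.
z* for 80% confidence is 1.282, so the margin of error is 1.282 × 0.03889 = 0.04986.
Point estimate p̂₁ − p̂₂ = 0.7460 − 0.1990 = 0.5470.
0.5470 ± 0.04986 → (0.497, 0.597).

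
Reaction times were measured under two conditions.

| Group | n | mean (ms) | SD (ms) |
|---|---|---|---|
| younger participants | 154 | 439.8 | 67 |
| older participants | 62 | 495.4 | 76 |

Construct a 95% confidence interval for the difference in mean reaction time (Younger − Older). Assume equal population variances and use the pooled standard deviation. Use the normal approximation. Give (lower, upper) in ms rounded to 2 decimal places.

s_p = √[((n₁−1)s₁² + (n₂−1)s₂²)/(n₁+n₂−2)] = √[(153·67² + 61·76²)/214] = 69.6840.
SE = 69.6840·√(1/154 + 1/62) = 10.4810.
With z* = 1.960, margin = 1.960 × 10.4810 = 20.5428.
x̄₁ − x̄₂ = 439.8 − 495.4 = -55.6000; interval -55.6000 ± 20.5428 = (-76.14, -35.06).

(-76.14, -35.06)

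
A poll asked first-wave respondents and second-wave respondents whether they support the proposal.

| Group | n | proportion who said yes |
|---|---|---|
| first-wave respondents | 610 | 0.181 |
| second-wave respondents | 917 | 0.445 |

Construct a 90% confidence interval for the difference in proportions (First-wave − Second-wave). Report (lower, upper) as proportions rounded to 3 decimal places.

SE₁ = √(p̂₁(1−p̂₁)/n₁) = √(0.1810·0.8190/610) = 0.01559; SE₂ = √(0.4450·0.5550/917) = 0.01641.
Independent samples: SE of the difference = √(SE₁² + SE₂²) = √(0.0002430481 + 0.0002692881) = 0.02263.
z* for 90% confidence is 1.645, so the margin of error is 1.645 × 0.02263 = 0.03723.
Point estimate p̂₁ − p̂₂ = 0.1810 − 0.4450 = -0.2640.
-0.2640 ± 0.03723 → (-0.301, -0.227).

(-0.301, -0.227)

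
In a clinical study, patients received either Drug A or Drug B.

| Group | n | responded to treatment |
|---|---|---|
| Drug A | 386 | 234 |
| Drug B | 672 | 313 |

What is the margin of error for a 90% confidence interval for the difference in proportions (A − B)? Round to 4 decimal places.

0.0517

Sample proportions: 234/386 = 0.6062, 313/672 = 0.4658.
Each SE is √(p̂(1−p̂)/n): √(0.6062·0.3938/386) = 0.02487 and √(0.4658·0.5342/672) = 0.01924.
SE(p̂₁ − p̂₂) = √(SE₁² + SE₂²) = √(0.0006185169 + 0.0003701776) = 0.03144, since the two samples are independent.
At 90% confidence z* = 1.645; margin = 1.645 × 0.03144 = 0.05172.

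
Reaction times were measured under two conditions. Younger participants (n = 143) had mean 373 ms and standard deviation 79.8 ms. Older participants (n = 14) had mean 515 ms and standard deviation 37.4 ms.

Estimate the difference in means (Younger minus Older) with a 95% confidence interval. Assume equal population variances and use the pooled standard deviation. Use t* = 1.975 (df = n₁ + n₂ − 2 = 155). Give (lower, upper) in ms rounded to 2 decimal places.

Pooled variance s_p² = [142·79.8² + 13·37.4²] / (143+14−2) = 5951.2617, so s_p = 77.1444.
SE_diff = s_p·√(1/n₁ + 1/n₂) = 77.1444·√(1/143 + 1/14) = 21.6034.
t* = 1.975; margin = 1.975 × 21.6034 = 42.6667.
Difference = 373 − 515 = -142.0000.
-142.0000 ± 42.6667 → (-184.67, -99.33).

(-184.67, -99.33)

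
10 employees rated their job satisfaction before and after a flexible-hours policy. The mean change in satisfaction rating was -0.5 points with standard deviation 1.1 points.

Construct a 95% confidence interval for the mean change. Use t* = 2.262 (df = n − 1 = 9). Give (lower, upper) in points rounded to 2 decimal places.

(-1.29, 0.29)

This is a matched-pairs design, so SE = s_d/√n = 1.1/√10 = 0.3479.
Margin = 2.262 × 0.3479 = 0.7869; the interval is -0.5 ± 0.7869 = (-1.29, 0.29).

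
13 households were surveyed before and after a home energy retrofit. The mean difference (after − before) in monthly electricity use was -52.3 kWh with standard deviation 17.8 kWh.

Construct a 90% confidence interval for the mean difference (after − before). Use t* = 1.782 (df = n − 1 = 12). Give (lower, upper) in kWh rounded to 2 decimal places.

Paired design: SE = s_d/√n = 17.8/√13 = 4.9368.
t* = 1.782; margin of error = 1.782 × 4.9368 = 8.7974.
-52.3 ± 8.7974 → (-61.10, -43.50).

(-61.10, -43.50)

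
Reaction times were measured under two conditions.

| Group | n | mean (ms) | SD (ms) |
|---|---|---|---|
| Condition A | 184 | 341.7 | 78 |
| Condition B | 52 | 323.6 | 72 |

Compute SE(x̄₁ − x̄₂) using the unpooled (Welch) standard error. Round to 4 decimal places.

Per-group SEs: s₁/√n₁ = 78/√184 = 5.7502, s₂/√n₂ = 72/√52 = 9.9846.
Unpooled SE of the difference: √(33.06480004 + 99.69223716) = 11.5220.

11.5220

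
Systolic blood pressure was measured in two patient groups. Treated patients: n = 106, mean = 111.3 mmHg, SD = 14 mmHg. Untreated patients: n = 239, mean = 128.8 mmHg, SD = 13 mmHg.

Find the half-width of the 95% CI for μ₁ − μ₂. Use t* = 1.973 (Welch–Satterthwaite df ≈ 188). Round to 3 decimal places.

3.154

SE₁ = s₁/√n₁ = 14/√106 = 1.3598; SE₂ = 13/√239 = 0.8409.
Independent samples, unequal variances: SE_diff = √(SE₁² + SE₂²) = √(1.84905604 + 0.70711281) = 1.5988.
t* = 1.973, so margin of error = 1.973 × 1.5988 = 3.1544.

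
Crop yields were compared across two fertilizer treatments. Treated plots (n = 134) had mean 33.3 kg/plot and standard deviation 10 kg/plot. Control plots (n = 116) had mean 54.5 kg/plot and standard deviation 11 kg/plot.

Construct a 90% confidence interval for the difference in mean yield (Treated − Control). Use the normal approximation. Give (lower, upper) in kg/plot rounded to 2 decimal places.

Standard errors of each mean: 10/√134 = 0.8639 and 11/√116 = 1.0213.
SE(x̄₁ − x̄₂) = √(0.8639² + 1.0213²) = 1.3377 for independent samples with unequal variances.
With z* = 1.645, the margin is 1.645 × 1.3377 = 2.2005.
x̄₁ − x̄₂ = 33.3 − 54.5 = -21.2000; the interval is -21.2000 ± 2.2005 = (-23.40, -19.00).

(-23.40, -19.00)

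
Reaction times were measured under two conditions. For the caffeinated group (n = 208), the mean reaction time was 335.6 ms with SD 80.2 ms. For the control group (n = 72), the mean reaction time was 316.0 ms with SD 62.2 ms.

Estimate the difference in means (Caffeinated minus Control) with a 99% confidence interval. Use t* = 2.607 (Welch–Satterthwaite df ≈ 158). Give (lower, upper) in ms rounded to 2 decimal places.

SE₁ = s₁/√n₁ = 80.2/√208 = 5.5609; SE₂ = 62.2/√72 = 7.3303.
Independent samples, unequal variances: SE_diff = √(SE₁² + SE₂²) = √(30.92360881 + 53.73329809) = 9.2009.
t* = 2.607, so margin of error = 2.607 × 9.2009 = 23.9867.
Difference in means = 335.6 − 316.0 = 19.6000.
19.6000 ± 23.9867 → (-4.39, 43.59).

(-4.39, 43.59)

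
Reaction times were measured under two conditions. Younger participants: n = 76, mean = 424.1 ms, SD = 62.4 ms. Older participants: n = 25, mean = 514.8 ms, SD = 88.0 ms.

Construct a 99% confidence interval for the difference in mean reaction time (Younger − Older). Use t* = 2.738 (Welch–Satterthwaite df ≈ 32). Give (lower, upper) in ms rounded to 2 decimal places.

(-142.72, -38.68)

Per-group SEs: s₁/√n₁ = 62.4/√76 = 7.1578, s₂/√n₂ = 88.0/√25 = 17.6000.
Unpooled SE of the difference: √(51.23410084 + 309.76) = 18.9998.
Margin of error = t* · SE = 2.738 × 18.9998 = 52.0215.
x̄₁ − x̄₂ = 424.1 − 514.8 = -90.7000.
CI: -90.7000 ± 52.0215 = (-142.72, -38.68).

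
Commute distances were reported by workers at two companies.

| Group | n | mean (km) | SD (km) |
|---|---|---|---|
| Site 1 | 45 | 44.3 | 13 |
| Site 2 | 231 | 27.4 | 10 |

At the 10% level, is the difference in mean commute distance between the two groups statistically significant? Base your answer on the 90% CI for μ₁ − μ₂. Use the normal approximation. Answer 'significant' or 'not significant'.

significant

Standard errors of each mean: 13/√45 = 1.9379 and 10/√231 = 0.6580.
SE(x̄₁ − x̄₂) = √(1.9379² + 0.6580²) = 2.0466 for independent samples with unequal variances.
With z* = 1.645, the margin is 1.645 × 2.0466 = 3.3667.
x̄₁ − x̄₂ = 44.3 − 27.4 = 16.9000; the interval is 16.9000 ± 3.3667 = (13.5333, 20.2667).
The interval (13.5333, 20.2667) does not contain 0, so the difference is significant.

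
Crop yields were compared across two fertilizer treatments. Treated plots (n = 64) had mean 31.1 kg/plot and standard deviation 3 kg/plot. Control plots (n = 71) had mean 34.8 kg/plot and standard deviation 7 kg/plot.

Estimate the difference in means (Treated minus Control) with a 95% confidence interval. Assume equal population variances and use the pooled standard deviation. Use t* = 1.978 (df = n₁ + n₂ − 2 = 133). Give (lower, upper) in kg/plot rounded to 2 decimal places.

s_p = √[((n₁−1)s₁² + (n₂−1)s₂²)/(n₁+n₂−2)] = √[(63·3² + 70·7²)/133] = 5.4820.
SE = 5.4820·√(1/64 + 1/71) = 0.9449.
With t* = 1.978, margin = 1.978 × 0.9449 = 1.8690.
x̄₁ − x̄₂ = 31.1 − 34.8 = -3.7000; interval -3.7000 ± 1.8690 = (-5.57, -1.83).

(-5.57, -1.83)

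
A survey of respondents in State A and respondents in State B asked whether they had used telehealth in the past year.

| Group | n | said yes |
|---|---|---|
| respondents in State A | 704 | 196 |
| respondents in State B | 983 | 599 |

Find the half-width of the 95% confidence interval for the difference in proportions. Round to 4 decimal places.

0.0450

First, p̂₁ = 196/704 = 0.2784; p̂₂ = 599/983 = 0.6094.
The two standard errors are √(0.2784×0.7216/704) = 0.01689 and √(0.6094×0.3906/983) = 0.01556.
Because the samples are independent, SE_diff = √(0.01689² + 0.01556²) = 0.02296.
Using z* = 1.960 for 95%, ME = 1.960 × 0.02296 = 0.04500.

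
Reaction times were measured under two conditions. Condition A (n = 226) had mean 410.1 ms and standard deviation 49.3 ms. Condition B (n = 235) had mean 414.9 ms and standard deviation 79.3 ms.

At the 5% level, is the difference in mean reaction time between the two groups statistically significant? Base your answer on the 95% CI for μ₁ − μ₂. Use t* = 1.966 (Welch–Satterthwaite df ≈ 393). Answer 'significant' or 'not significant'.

not significant

SE₁ = s₁/√n₁ = 49.3/√226 = 3.2794; SE₂ = 79.3/√235 = 5.1730.
Independent samples, unequal variances: SE_diff = √(SE₁² + SE₂²) = √(10.75446436 + 26.759929) = 6.1249.
t* = 1.966, so margin of error = 1.966 × 6.1249 = 12.0416.
Difference in means = 410.1 − 414.9 = -4.8000.
-4.8000 ± 12.0416 → (-16.8416, 7.2416).
The interval (-16.8416, 7.2416) contains 0, so the difference is not significant.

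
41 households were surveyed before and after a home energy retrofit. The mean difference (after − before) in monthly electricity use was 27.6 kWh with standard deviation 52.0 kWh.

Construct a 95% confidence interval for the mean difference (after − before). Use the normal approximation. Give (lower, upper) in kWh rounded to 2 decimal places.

(11.68, 43.52)

Paired design: SE = s_d/√n = 52.0/√41 = 8.1210.
z* = 1.960; margin of error = 1.960 × 8.1210 = 15.9172.
27.6 ± 15.9172 → (11.68, 43.52).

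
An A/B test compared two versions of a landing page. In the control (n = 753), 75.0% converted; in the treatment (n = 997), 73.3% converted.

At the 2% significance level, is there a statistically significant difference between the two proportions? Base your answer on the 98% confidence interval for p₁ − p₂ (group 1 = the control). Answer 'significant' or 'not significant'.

not significant

SE₁ = √(p̂₁(1−p̂₁)/n₁) = √(0.7500·0.2500/753) = 0.01578; SE₂ = √(0.7330·0.2670/997) = 0.01401.
Independent samples: SE of the difference = √(SE₁² + SE₂²) = √(0.0002490084 + 0.0001962801) = 0.02110.
z* for 98% confidence is 2.326, so the margin of error is 2.326 × 0.02110 = 0.04908.
Point estimate p̂₁ − p̂₂ = 0.7500 − 0.7330 = 0.0170.
0.0170 ± 0.04908 → (-0.03208, 0.06608).
The interval (-0.03208, 0.06608) contains 0, so the difference is not significant.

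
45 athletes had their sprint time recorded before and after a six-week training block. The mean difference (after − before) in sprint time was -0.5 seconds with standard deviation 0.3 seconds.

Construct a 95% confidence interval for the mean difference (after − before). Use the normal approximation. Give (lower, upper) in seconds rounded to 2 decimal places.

This is a matched-pairs design, so SE = s_d/√n = 0.3/√45 = 0.0447.
Margin = 1.960 × 0.0447 = 0.0876; the interval is -0.5 ± 0.0876 = (-0.59, -0.41).

(-0.59, -0.41)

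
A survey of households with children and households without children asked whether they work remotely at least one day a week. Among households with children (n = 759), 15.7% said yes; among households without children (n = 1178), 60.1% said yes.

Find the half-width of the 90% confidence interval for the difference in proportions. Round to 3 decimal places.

SE₁ = √(p̂₁(1−p̂₁)/n₁) = √(0.1570·0.8430/759) = 0.01321; SE₂ = √(0.6010·0.3990/1178) = 0.01427.
Independent samples: SE of the difference = √(SE₁² + SE₂²) = √(0.0001745041 + 0.0002036329) = 0.01945.
z* for 90% confidence is 1.645, so the margin of error is 1.645 × 0.01945 = 0.03200.

0.032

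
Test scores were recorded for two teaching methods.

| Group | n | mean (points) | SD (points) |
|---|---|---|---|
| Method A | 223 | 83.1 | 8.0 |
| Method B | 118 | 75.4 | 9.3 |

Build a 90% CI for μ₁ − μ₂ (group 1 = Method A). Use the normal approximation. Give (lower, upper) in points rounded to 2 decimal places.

(6.04, 9.36)

Per-group SEs: s₁/√n₁ = 8.0/√223 = 0.5357, s₂/√n₂ = 9.3/√118 = 0.8561.
Unpooled SE of the difference: √(0.28697449 + 0.73290721) = 1.0099.
Margin of error = z* · SE = 1.645 × 1.0099 = 1.6613.
x̄₁ − x̄₂ = 83.1 − 75.4 = 7.7000.
CI: 7.7000 ± 1.6613 = (6.04, 9.36).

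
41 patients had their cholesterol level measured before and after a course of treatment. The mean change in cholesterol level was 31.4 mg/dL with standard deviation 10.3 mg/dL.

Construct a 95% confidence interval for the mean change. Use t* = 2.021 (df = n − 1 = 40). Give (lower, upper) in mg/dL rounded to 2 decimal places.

Paired design: SE = s_d/√n = 10.3/√41 = 1.6086.
t* = 2.021; margin of error = 2.021 × 1.6086 = 3.2510.
31.4 ± 3.2510 → (28.15, 34.65).

(28.15, 34.65)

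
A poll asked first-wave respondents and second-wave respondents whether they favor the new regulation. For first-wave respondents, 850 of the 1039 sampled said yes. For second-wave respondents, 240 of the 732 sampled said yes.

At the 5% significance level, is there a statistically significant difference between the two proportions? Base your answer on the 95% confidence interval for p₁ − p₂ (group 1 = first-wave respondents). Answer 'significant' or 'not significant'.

significant

First, p̂₁ = 850/1039 = 0.8181; p̂₂ = 240/732 = 0.3279.
The two standard errors are √(0.8181×0.1819/1039) = 0.01197 and √(0.3279×0.6721/732) = 0.01735.
Because the samples are independent, SE_diff = √(0.01197² + 0.01735²) = 0.02108.
Using z* = 1.960 for 95%, ME = 1.960 × 0.02108 = 0.04132.
p̂₁ − p̂₂ = 0.4902; interval 0.4902 ± 0.04132 gives (0.44888, 0.53152).
The interval (0.44888, 0.53152) does not contain 0, so the difference is significant.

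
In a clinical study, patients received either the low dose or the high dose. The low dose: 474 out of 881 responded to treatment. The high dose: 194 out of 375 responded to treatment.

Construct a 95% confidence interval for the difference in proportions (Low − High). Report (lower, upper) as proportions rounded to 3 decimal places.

Sample proportions: 474/881 = 0.5380, 194/375 = 0.5173.
Each SE is √(p̂(1−p̂)/n): √(0.5380·0.4620/881) = 0.01680 and √(0.5173·0.4827/375) = 0.02580.
SE(p̂₁ − p̂₂) = √(SE₁² + SE₂²) = √(0.00028224 + 0.00066564) = 0.03079, since the two samples are independent.
At 95% confidence z* = 1.960; margin = 1.960 × 0.03079 = 0.06035.
The difference is 0.5380 − 0.5173 = 0.0207, so the interval is 0.0207 ± 0.06035 = (-0.040, 0.081).

(-0.040, 0.081)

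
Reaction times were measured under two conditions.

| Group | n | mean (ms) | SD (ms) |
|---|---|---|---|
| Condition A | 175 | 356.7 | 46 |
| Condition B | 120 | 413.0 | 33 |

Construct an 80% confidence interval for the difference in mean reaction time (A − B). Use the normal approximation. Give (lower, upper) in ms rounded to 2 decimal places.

Standard errors of each mean: 46/√175 = 3.4773 and 33/√120 = 3.0125.
SE(x̄₁ − x̄₂) = √(3.4773² + 3.0125²) = 4.6007 for independent samples with unequal variances.
With z* = 1.282, the margin is 1.282 × 4.6007 = 5.8981.
x̄₁ − x̄₂ = 356.7 − 413.0 = -56.3000; the interval is -56.3000 ± 5.8981 = (-62.20, -50.40).

(-62.20, -50.40)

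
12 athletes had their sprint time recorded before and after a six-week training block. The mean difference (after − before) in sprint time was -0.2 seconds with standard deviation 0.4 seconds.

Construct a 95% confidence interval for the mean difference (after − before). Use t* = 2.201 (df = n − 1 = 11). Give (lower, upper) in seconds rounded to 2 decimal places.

(-0.45, 0.05)

Paired design: SE = s_d/√n = 0.4/√12 = 0.1155.
t* = 2.201; margin of error = 2.201 × 0.1155 = 0.2542.
-0.2 ± 0.2542 → (-0.45, 0.05).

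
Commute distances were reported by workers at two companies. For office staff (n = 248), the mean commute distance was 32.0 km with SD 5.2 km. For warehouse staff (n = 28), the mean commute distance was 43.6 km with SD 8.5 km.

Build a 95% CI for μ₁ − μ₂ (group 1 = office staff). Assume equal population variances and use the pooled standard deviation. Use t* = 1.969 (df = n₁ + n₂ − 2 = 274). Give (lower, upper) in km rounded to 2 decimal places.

s_p = √[((n₁−1)s₁² + (n₂−1)s₂²)/(n₁+n₂−2)] = √[(247·5.2² + 27·8.5²)/274] = 5.6120.
SE = 5.6120·√(1/248 + 1/28) = 1.1188.
With t* = 1.969, margin = 1.969 × 1.1188 = 2.2029.
x̄₁ − x̄₂ = 32.0 − 43.6 = -11.6000; interval -11.6000 ± 2.2029 = (-13.80, -9.40).

(-13.80, -9.40)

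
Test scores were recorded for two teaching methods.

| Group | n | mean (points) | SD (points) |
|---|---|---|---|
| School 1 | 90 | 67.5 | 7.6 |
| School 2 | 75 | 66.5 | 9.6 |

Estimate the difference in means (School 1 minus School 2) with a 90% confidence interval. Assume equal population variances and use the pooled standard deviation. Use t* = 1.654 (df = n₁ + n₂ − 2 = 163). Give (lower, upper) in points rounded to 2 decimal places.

Pooled variance s_p² = [89·7.6² + 74·9.6²] / (90+75−2) = 73.3772, so s_p = 8.5660.
SE_diff = s_p·√(1/n₁ + 1/n₂) = 8.5660·√(1/90 + 1/75) = 1.3393.
t* = 1.654; margin = 1.654 × 1.3393 = 2.2152.
Difference = 67.5 − 66.5 = 1.0000.
1.0000 ± 2.2152 → (-1.22, 3.22).

(-1.22, 3.22)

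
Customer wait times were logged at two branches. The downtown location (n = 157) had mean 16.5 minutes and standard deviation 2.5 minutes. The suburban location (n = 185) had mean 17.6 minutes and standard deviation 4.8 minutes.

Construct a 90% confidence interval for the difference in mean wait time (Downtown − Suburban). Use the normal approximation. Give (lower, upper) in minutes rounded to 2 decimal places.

(-1.77, -0.43)

Per-group SEs: s₁/√n₁ = 2.5/√157 = 0.1995, s₂/√n₂ = 4.8/√185 = 0.3529.
Unpooled SE of the difference: √(0.03980025 + 0.12453841) = 0.4054.
Margin of error = z* · SE = 1.645 × 0.4054 = 0.6669.
x̄₁ − x̄₂ = 16.5 − 17.6 = -1.1000.
CI: -1.1000 ± 0.6669 = (-1.77, -0.43).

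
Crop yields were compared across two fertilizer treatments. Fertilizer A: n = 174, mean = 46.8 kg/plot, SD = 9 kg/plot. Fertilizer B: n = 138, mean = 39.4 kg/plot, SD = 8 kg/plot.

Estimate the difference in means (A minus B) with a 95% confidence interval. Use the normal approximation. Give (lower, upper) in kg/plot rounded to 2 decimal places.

(5.51, 9.29)

SE₁ = s₁/√n₁ = 9/√174 = 0.6823; SE₂ = 8/√138 = 0.6810.
Independent samples, unequal variances: SE_diff = √(SE₁² + SE₂²) = √(0.46553329 + 0.463761) = 0.9640.
z* = 1.960, so margin of error = 1.960 × 0.9640 = 1.8894.
Difference in means = 46.8 − 39.4 = 7.4000.
7.4000 ± 1.8894 → (5.51, 9.29).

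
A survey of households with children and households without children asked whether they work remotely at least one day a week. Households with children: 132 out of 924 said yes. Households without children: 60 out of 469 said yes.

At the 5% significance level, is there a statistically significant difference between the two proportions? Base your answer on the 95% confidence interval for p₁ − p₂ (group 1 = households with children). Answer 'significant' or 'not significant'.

not significant

Sample proportions: 132/924 = 0.1429, 60/469 = 0.1279.
Each SE is √(p̂(1−p̂)/n): √(0.1429·0.8571/924) = 0.01151 and √(0.1279·0.8721/469) = 0.01542.
SE(p̂₁ − p̂₂) = √(SE₁² + SE₂²) = √(0.0001324801 + 0.0002377764) = 0.01924, since the two samples are independent.
At 95% confidence z* = 1.960; margin = 1.960 × 0.01924 = 0.03771.
The difference is 0.1429 − 0.1279 = 0.0150, so the interval is 0.0150 ± 0.03771 = (-0.02271, 0.05271).
The interval (-0.02271, 0.05271) contains 0, so the difference is not significant.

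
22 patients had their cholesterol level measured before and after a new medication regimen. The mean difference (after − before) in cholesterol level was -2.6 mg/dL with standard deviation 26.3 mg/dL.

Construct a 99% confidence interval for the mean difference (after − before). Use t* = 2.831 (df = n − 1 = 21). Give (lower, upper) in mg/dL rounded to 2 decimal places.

Paired design: SE = s_d/√n = 26.3/√22 = 5.6072.
t* = 2.831; margin of error = 2.831 × 5.6072 = 15.8740.
-2.6 ± 15.8740 → (-18.47, 13.27).

(-18.47, 13.27)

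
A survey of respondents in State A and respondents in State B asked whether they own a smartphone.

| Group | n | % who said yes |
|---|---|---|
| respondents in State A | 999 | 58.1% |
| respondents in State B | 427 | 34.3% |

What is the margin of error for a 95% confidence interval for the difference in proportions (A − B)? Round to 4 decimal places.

The two standard errors are √(0.5810×0.4190/999) = 0.01561 and √(0.3430×0.6570/427) = 0.02297.
Because the samples are independent, SE_diff = √(0.01561² + 0.02297²) = 0.02777.
Using z* = 1.960 for 95%, ME = 1.960 × 0.02777 = 0.05443.

0.0544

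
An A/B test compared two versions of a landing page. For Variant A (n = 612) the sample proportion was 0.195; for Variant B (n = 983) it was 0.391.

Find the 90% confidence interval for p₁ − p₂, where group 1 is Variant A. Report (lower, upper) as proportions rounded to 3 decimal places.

SE₁ = √(p̂₁(1−p̂₁)/n₁) = √(0.1950·0.8050/612) = 0.01602; SE₂ = √(0.3910·0.6090/983) = 0.01556.
Independent samples: SE of the difference = √(SE₁² + SE₂²) = √(0.0002566404 + 0.0002421136) = 0.02233.
z* for 90% confidence is 1.645, so the margin of error is 1.645 × 0.02233 = 0.03673.
Point estimate p̂₁ − p̂₂ = 0.1950 − 0.3910 = -0.1960.
-0.1960 ± 0.03673 → (-0.233, -0.159).

(-0.233, -0.159)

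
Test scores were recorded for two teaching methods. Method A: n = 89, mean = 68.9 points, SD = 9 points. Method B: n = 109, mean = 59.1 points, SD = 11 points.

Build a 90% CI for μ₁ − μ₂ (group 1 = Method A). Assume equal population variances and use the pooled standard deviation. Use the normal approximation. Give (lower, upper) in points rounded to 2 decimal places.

(7.41, 12.19)

s_p = √[((n₁−1)s₁² + (n₂−1)s₂²)/(n₁+n₂−2)] = √[(88·9² + 108·11²)/196] = 10.1509.
SE = 10.1509·√(1/89 + 1/109) = 1.4502.
With z* = 1.645, margin = 1.645 × 1.4502 = 2.3856.
x̄₁ − x̄₂ = 68.9 − 59.1 = 9.8000; interval 9.8000 ± 2.3856 = (7.41, 12.19).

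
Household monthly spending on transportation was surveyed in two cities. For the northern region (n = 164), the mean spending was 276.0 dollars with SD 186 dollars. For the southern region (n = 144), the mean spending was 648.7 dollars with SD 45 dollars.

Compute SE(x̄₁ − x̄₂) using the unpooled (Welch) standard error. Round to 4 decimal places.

Per-group SEs: s₁/√n₁ = 186/√164 = 14.5242, s₂/√n₂ = 45/√144 = 3.7500.
Unpooled SE of the difference: √(210.95238564 + 14.0625) = 15.0005.

15.0005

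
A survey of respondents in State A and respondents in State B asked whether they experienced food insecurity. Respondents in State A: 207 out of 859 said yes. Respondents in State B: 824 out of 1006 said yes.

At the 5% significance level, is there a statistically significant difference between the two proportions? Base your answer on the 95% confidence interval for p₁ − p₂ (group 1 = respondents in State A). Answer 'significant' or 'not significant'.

significant

p̂₁ = 207/859 = 0.2410 and p̂₂ = 824/1006 = 0.8191.
SE₁ = √(p̂₁(1−p̂₁)/n₁) = √(0.2410·0.7590/859) = 0.01459; SE₂ = √(0.8191·0.1809/1006) = 0.01214.
Independent samples: SE of the difference = √(SE₁² + SE₂²) = √(0.0002128681 + 0.0001473796) = 0.01898.
z* for 95% confidence is 1.960, so the margin of error is 1.960 × 0.01898 = 0.03720.
Point estimate p̂₁ − p̂₂ = 0.2410 − 0.8191 = -0.5781.
-0.5781 ± 0.03720 → (-0.61530, -0.54090).
The interval (-0.61530, -0.54090) does not contain 0, so the difference is significant.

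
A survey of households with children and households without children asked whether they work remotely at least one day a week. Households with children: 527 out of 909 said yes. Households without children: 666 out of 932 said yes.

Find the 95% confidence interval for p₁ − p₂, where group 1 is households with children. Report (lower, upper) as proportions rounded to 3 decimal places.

(-0.178, -0.092)

Sample proportions: 527/909 = 0.5798, 666/932 = 0.7146.
Each SE is √(p̂(1−p̂)/n): √(0.5798·0.4202/909) = 0.01637 and √(0.7146·0.2854/932) = 0.01479.
SE(p̂₁ − p̂₂) = √(SE₁² + SE₂²) = √(0.0002679769 + 0.0002187441) = 0.02206, since the two samples are independent.
At 95% confidence z* = 1.960; margin = 1.960 × 0.02206 = 0.04324.
The difference is 0.5798 − 0.7146 = -0.1348, so the interval is -0.1348 ± 0.04324 = (-0.178, -0.092).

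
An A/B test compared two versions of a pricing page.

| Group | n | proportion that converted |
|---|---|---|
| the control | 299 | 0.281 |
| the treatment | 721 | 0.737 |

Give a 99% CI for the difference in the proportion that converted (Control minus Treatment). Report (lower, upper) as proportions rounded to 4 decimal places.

Each SE is √(p̂(1−p̂)/n): √(0.2810·0.7190/299) = 0.02599 and √(0.7370·0.2630/721) = 0.01640.
SE(p̂₁ − p̂₂) = √(SE₁² + SE₂²) = √(0.0006754801 + 0.00026896) = 0.03073, since the two samples are independent.
At 99% confidence z* = 2.576; margin = 2.576 × 0.03073 = 0.07916.
The difference is 0.2810 − 0.7370 = -0.4560, so the interval is -0.4560 ± 0.07916 = (-0.5352, -0.3768).

(-0.5352, -0.3768)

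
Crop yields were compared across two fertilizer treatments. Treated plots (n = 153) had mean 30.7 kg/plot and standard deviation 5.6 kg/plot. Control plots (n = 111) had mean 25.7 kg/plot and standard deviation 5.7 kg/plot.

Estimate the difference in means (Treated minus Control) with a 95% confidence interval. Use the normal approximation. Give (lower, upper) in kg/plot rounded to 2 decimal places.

SE₁ = s₁/√n₁ = 5.6/√153 = 0.4527; SE₂ = 5.7/√111 = 0.5410.
Independent samples, unequal variances: SE_diff = √(SE₁² + SE₂²) = √(0.20493729 + 0.292681) = 0.7054.
z* = 1.960, so margin of error = 1.960 × 0.7054 = 1.3826.
Difference in means = 30.7 − 25.7 = 5.0000.
5.0000 ± 1.3826 → (3.62, 6.38).

(3.62, 6.38)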